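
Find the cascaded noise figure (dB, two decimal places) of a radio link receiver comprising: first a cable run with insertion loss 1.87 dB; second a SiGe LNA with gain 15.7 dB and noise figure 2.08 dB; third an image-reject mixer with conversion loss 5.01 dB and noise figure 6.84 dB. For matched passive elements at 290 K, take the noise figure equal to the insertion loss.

4.22 dB

Convert to linear (a loss of L dB is a gain of −L dB): F_i = 10^(NF_i/10), G_i = 10^(G_i,dB/10)
  Stage 1: F_1 = 10^(1.87/10) = 1.538, G_1 = 10^(−1.87/10) = 0.6501
  Stage 2: F_2 = 10^(2.08/10) = 1.614, G_2 = 10^(15.7/10) = 37.15
  Stage 3: F_3 = 10^(6.84/10) = 4.831, G_3 = 10^(−5.01/10) = 0.3155
Friis cascade:
  F = 1.538 + (1.614 − 1)/0.6501 + (4.831 − 1)/24.15 = 2.642
NF = 10 log₁₀(2.642) = 4.22 dB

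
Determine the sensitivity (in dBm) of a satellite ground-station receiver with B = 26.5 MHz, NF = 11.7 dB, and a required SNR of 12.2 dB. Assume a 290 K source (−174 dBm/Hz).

−75.9 dBm

Sensitivity = −174 + 10 log₁₀(B) + NF + SNR_min
= −174 + 74.23 + 11.7 + 12.2
= −75.87 dBm → −75.9 dBm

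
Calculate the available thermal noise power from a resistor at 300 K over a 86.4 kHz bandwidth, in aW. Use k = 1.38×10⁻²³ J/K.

358 aW

P_n = kTB = 1.38×10⁻²³ × 300 × 8.64×10⁴ = 3.58×10⁻¹⁶ W = 358 aW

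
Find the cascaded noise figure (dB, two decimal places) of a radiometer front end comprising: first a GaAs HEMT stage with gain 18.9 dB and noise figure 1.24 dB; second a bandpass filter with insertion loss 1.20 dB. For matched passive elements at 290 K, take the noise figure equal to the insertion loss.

1.25 dB

Convert to linear (a loss of L dB is a gain of −L dB): F_i = 10^(NF_i/10), G_i = 10^(G_i,dB/10)
  Stage 1: F_1 = 10^(1.24/10) = 1.330, G_1 = 10^(18.9/10) = 77.62
  Stage 2: F_2 = 10^(1.20/10) = 1.318, G_2 = 10^(−1.20/10) = 0.7586
Friis cascade:
  F = 1.330 + (1.318 − 1)/77.62 = 1.335
NF = 10 log₁₀(1.335) = 1.25 dB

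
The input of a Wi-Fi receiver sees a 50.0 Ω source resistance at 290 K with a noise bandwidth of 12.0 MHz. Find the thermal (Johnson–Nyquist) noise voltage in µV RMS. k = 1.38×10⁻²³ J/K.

V_n = √(4kTRB)
4kTRB = 4 × 1.38×10⁻²³ × 290 × 5.00×10¹ × 1.20×10⁷ = 9.60×10⁻¹² V²
V_n = √(9.60×10⁻¹²) = 3.10×10⁻⁶ V = 3.10 µV

3.10 µV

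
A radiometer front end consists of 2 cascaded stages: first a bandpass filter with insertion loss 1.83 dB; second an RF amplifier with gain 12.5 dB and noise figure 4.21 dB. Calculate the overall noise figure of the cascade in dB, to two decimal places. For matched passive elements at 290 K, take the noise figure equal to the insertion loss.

6.04 dB

Convert to linear (a loss of L dB is a gain of −L dB): F_i = 10^(NF_i/10), G_i = 10^(G_i,dB/10)
  Stage 1: F_1 = 10^(1.83/10) = 1.524, G_1 = 10^(−1.83/10) = 0.6561
  Stage 2: F_2 = 10^(4.21/10) = 2.636, G_2 = 10^(12.5/10) = 17.78
Friis cascade:
  F = 1.524 + (2.636 − 1)/0.6561 = 4.018
NF = 10 log₁₀(4.018) = 6.04 dB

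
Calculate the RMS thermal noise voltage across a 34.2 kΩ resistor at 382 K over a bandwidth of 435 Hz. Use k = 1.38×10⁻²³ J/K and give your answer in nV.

V_n = √(4kTRB)
4kTRB = 4 × 1.38×10⁻²³ × 382 × 3.42×10⁴ × 4.35×10² = 3.14×10⁻¹³ V²
V_n = √(3.14×10⁻¹³) = 5.60×10⁻⁷ V = 560 nV

560 nV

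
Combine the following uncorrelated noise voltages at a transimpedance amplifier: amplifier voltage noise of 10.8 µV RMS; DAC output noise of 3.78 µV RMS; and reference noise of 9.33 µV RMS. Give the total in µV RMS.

Uncorrelated sources add in power (mean-square): V_tot = √(ΣV_i²)
V_tot = √[(1.08×10⁻⁵)² + (3.78×10⁻⁶)² + (9.33×10⁻⁶)²] = 1.48×10⁻⁵ V = 14.8 µV

14.8 µV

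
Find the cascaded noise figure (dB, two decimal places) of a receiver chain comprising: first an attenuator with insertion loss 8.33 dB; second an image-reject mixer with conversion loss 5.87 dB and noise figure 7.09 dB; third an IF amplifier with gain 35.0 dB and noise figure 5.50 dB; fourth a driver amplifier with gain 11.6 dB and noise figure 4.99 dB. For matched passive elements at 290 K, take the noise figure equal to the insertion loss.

Convert to linear (a loss of L dB is a gain of −L dB): F_i = 10^(NF_i/10), G_i = 10^(G_i,dB/10)
  Stage 1: F_1 = 10^(8.33/10) = 6.808, G_1 = 10^(−8.33/10) = 0.1469
  Stage 2: F_2 = 10^(7.09/10) = 5.117, G_2 = 10^(−5.87/10) = 0.2588
  Stage 3: F_3 = 10^(5.50/10) = 3.548, G_3 = 10^(35.0/10) = 3162
  Stage 4: F_4 = 10^(4.99/10) = 3.155, G_4 = 10^(11.6/10) = 14.45
Friis cascade:
  F = 6.808 + (5.117 − 1)/0.1469 + (3.548 − 1)/0.03802 + (3.155 − 1)/120.2 = 101.9
NF = 10 log₁₀(101.9) = 20.08 dB

20.08 dB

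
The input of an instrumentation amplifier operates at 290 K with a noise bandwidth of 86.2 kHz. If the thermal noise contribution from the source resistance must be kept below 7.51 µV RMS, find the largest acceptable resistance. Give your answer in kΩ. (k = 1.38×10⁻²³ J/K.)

Johnson–Nyquist: V_n = √(4kTRB) ⇒ R = V_n² / (4kTB)
4kTB = 4 × 1.38×10⁻²³ × 290 × 8.62×10⁴ = 1.38×10⁻¹⁵
R = (7.51×10⁻⁶)² / 1.38×10⁻¹⁵ = 4.09×10⁴ Ω = 40.9 kΩ

40.9 kΩ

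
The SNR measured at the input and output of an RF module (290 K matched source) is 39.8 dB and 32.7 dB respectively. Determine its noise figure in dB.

NF (dB) = SNR_in(dB) − SNR_out(dB) when the source is at T₀
NF = 39.8 − 32.7 = 7.1 dB

7.1 dB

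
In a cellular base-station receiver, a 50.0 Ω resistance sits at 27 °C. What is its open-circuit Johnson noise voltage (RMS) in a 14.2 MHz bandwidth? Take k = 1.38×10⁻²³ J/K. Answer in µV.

3.43 µV

T = 27 °C + 273.15 = 300.15 K
V_n = √(4kTRB)
4kTRB = 4 × 1.38×10⁻²³ × 300.15 × 5.00×10¹ × 1.42×10⁷ = 1.18×10⁻¹¹ V²
V_n = √(1.18×10⁻¹¹) = 3.43×10⁻⁶ V = 3.43 µV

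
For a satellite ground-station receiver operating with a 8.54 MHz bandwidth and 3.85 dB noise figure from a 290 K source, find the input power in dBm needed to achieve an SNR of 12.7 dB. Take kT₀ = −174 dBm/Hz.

Sensitivity = −174 + 10 log₁₀(B) + NF + SNR_min
= −174 + 69.31 + 3.85 + 12.7
= −88.14 dBm → −88.1 dBm

−88.1 dBm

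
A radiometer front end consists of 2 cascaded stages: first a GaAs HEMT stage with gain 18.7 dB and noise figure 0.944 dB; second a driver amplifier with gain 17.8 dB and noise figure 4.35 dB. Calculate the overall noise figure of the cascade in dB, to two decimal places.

1.02 dB

Convert to linear (a loss of L dB is a gain of −L dB): F_i = 10^(NF_i/10), G_i = 10^(G_i,dB/10)
  Stage 1: F_1 = 10^(0.944/10) = 1.243, G_1 = 10^(18.7/10) = 74.13
  Stage 2: F_2 = 10^(4.35/10) = 2.723, G_2 = 10^(17.8/10) = 60.26
Friis cascade:
  F = 1.243 + (2.723 − 1)/74.13 = 1.266
NF = 10 log₁₀(1.266) = 1.02 dB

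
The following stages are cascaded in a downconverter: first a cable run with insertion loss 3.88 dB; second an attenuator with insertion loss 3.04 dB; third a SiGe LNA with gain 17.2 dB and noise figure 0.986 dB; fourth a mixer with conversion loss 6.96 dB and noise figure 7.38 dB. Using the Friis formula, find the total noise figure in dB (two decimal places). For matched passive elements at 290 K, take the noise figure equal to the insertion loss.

8.19 dB

Convert to linear (a loss of L dB is a gain of −L dB): F_i = 10^(NF_i/10), G_i = 10^(G_i,dB/10)
  Stage 1: F_1 = 10^(3.88/10) = 2.443, G_1 = 10^(−3.88/10) = 0.4093
  Stage 2: F_2 = 10^(3.04/10) = 2.014, G_2 = 10^(−3.04/10) = 0.4966
  Stage 3: F_3 = 10^(0.986/10) = 1.255, G_3 = 10^(17.2/10) = 52.48
  Stage 4: F_4 = 10^(7.38/10) = 5.470, G_4 = 10^(−6.96/10) = 0.2014
Friis cascade:
  F = 2.443 + (2.014 − 1)/0.4093 + (1.255 − 1)/0.2032 + (5.470 − 1)/10.67 = 6.594
NF = 10 log₁₀(6.594) = 8.19 dB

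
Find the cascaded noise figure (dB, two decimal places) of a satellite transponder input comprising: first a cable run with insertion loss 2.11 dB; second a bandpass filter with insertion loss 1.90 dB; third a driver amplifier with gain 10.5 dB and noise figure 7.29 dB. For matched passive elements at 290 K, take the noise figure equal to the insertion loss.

Convert to linear (a loss of L dB is a gain of −L dB): F_i = 10^(NF_i/10), G_i = 10^(G_i,dB/10)
  Stage 1: F_1 = 10^(2.11/10) = 1.626, G_1 = 10^(−2.11/10) = 0.6152
  Stage 2: F_2 = 10^(1.90/10) = 1.549, G_2 = 10^(−1.90/10) = 0.6457
  Stage 3: F_3 = 10^(7.29/10) = 5.358, G_3 = 10^(10.5/10) = 11.22
Friis cascade:
  F = 1.626 + (1.549 − 1)/0.6152 + (5.358 − 1)/0.3972 = 13.49
NF = 10 log₁₀(13.49) = 11.30 dB

11.30 dB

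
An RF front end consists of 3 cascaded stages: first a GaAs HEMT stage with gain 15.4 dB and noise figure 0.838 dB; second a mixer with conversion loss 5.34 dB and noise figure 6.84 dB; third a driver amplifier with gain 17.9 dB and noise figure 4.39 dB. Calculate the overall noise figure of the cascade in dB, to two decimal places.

1.75 dB

Convert to linear (a loss of L dB is a gain of −L dB): F_i = 10^(NF_i/10), G_i = 10^(G_i,dB/10)
  Stage 1: F_1 = 10^(0.838/10) = 1.213, G_1 = 10^(15.4/10) = 34.67
  Stage 2: F_2 = 10^(6.84/10) = 4.831, G_2 = 10^(−5.34/10) = 0.2924
  Stage 3: F_3 = 10^(4.39/10) = 2.748, G_3 = 10^(17.9/10) = 61.66
Friis cascade:
  F = 1.213 + (4.831 − 1)/34.67 + (2.748 − 1)/10.14 = 1.496
NF = 10 log₁₀(1.496) = 1.75 dB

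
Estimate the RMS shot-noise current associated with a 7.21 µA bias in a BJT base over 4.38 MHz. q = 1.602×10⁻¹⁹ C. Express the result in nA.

3.18 nA

I_n = √(2qI·B)
2qI·B = 2 × 1.602×10⁻¹⁹ × 7.21×10⁻⁶ × 4.38×10⁶ = 1.01×10⁻¹⁷ A²
I_n = √(1.01×10⁻¹⁷) = 3.18×10⁻⁹ A = 3.18 nA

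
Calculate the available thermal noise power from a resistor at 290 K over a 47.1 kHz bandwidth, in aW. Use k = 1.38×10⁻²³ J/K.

188 aW

P_n = kTB = 1.38×10⁻²³ × 290 × 4.71×10⁴ = 1.88×10⁻¹⁶ W = 188 aW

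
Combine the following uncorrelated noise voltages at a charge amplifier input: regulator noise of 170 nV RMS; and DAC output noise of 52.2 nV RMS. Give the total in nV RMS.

178 nV

Uncorrelated sources add in power (mean-square): V_tot = √(ΣV_i²)
V_tot = √[(1.70×10⁻⁷)² + (5.22×10⁻⁸)²] = 1.78×10⁻⁷ V = 178 nV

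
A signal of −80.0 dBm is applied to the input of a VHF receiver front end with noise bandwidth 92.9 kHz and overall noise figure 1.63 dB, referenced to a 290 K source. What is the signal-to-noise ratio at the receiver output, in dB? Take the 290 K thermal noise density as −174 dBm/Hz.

Noise floor: N = −174 + 10 log₁₀(B) + NF
10 log₁₀(9.29×10⁴) = 49.68 dB
N = −174 + 49.68 + 1.63 = −122.69 dBm
SNR = P_sig − N = −80.0 − (−122.69) = 42.69 dB → 42.7 dB

42.7 dB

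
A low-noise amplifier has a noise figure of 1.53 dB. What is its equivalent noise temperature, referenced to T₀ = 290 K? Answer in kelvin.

122 K

F = 10^(1.53/10) = 1.42233
T_e = (F − 1)·T₀ = (1.42233 − 1) × 290 = 122 K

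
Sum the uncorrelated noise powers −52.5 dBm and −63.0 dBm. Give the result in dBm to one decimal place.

Convert to linear, add, convert back:
P₁ = 5.62×10⁻⁹ W, P₂ = 5.01×10⁻¹⁰ W
P_tot = 6.12×10⁻⁹ W → 10 log₁₀(P_tot / 10⁻³) = −52.1 dBm

−52.1 dBm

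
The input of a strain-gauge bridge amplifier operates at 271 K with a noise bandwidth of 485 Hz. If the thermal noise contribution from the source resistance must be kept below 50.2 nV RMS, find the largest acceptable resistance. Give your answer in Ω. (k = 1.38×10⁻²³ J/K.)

Johnson–Nyquist: V_n = √(4kTRB) ⇒ R = V_n² / (4kTB)
4kTB = 4 × 1.38×10⁻²³ × 271 × 4.85×10² = 7.26×10⁻¹⁸
R = (5.02×10⁻⁸)² / 7.26×10⁻¹⁸ = 3.47×10² Ω = 347 Ω

347 Ω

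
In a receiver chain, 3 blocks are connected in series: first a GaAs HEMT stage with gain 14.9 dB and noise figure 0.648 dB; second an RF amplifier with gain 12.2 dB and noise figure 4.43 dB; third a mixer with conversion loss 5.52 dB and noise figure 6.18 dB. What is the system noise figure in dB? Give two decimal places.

Convert to linear (a loss of L dB is a gain of −L dB): F_i = 10^(NF_i/10), G_i = 10^(G_i,dB/10)
  Stage 1: F_1 = 10^(0.648/10) = 1.161, G_1 = 10^(14.9/10) = 30.90
  Stage 2: F_2 = 10^(4.43/10) = 2.773, G_2 = 10^(12.2/10) = 16.60
  Stage 3: F_3 = 10^(6.18/10) = 4.150, G_3 = 10^(−5.52/10) = 0.2805
Friis cascade:
  F = 1.161 + (2.773 − 1)/30.90 + (4.150 − 1)/512.9 = 1.224
NF = 10 log₁₀(1.224) = 0.88 dB

0.88 dB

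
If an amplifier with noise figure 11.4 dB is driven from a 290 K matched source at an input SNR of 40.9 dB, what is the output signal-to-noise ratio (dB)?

By definition F = SNR_in/SNR_out, so in dB: SNR_out = SNR_in − NF
SNR_out = 40.9 − 11.4 = 29.5 dB

29.5 dB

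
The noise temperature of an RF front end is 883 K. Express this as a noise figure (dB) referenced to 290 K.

6.07 dB

F = 1 + T_e/T₀ = 1 + 883/290 = 4.04483
NF = 10 log₁₀(4.04483) = 6.07 dB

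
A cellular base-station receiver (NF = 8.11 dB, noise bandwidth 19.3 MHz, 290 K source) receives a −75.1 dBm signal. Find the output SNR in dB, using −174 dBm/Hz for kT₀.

17.9 dB

Noise floor: N = −174 + 10 log₁₀(B) + NF
10 log₁₀(1.93×10⁷) = 72.86 dB
N = −174 + 72.86 + 8.11 = −93.03 dBm
SNR = P_sig − N = −75.1 − (−93.03) = 17.93 dB → 17.9 dB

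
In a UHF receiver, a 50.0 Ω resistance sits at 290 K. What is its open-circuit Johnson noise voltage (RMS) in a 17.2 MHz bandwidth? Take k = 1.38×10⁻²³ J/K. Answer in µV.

3.71 µV

V_n = √(4kTRB)
4kTRB = 4 × 1.38×10⁻²³ × 290 × 5.00×10¹ × 1.72×10⁷ = 1.38×10⁻¹¹ V²
V_n = √(1.38×10⁻¹¹) = 3.71×10⁻⁶ V = 3.71 µV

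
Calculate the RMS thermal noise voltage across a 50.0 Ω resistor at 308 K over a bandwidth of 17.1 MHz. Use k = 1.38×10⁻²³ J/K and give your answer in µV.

V_n = √(4kTRB)
4kTRB = 4 × 1.38×10⁻²³ × 308 × 5.00×10¹ × 1.71×10⁷ = 1.45×10⁻¹¹ V²
V_n = √(1.45×10⁻¹¹) = 3.81×10⁻⁶ V = 3.81 µV

3.81 µV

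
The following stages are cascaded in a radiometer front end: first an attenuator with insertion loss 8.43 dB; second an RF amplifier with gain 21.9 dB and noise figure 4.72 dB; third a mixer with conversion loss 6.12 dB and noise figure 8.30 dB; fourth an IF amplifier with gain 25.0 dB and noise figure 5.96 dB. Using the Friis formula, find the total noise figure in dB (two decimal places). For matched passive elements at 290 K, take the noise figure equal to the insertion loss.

Convert to linear (a loss of L dB is a gain of −L dB): F_i = 10^(NF_i/10), G_i = 10^(G_i,dB/10)
  Stage 1: F_1 = 10^(8.43/10) = 6.966, G_1 = 10^(−8.43/10) = 0.1435
  Stage 2: F_2 = 10^(4.72/10) = 2.965, G_2 = 10^(21.9/10) = 154.9
  Stage 3: F_3 = 10^(8.30/10) = 6.761, G_3 = 10^(−6.12/10) = 0.2443
  Stage 4: F_4 = 10^(5.96/10) = 3.945, G_4 = 10^(25.0/10) = 316.2
Friis cascade:
  F = 6.966 + (2.965 − 1)/0.1435 + (6.761 − 1)/22.23 + (3.945 − 1)/5.433 = 21.45
NF = 10 log₁₀(21.45) = 13.32 dB

13.32 dB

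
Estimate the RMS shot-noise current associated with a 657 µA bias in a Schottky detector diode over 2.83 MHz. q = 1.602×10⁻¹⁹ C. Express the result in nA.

I_n = √(2qI·B)
2qI·B = 2 × 1.602×10⁻¹⁹ × 6.57×10⁻⁴ × 2.83×10⁶ = 5.96×10⁻¹⁶ A²
I_n = √(5.96×10⁻¹⁶) = 2.44×10⁻⁸ A = 24.4 nA

24.4 nA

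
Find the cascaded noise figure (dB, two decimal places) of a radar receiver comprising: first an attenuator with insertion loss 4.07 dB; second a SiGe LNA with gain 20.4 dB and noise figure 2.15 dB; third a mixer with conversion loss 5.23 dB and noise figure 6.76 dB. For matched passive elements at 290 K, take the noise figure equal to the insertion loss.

6.31 dB

Convert to linear (a loss of L dB is a gain of −L dB): F_i = 10^(NF_i/10), G_i = 10^(G_i,dB/10)
  Stage 1: F_1 = 10^(4.07/10) = 2.553, G_1 = 10^(−4.07/10) = 0.3917
  Stage 2: F_2 = 10^(2.15/10) = 1.641, G_2 = 10^(20.4/10) = 109.6
  Stage 3: F_3 = 10^(6.76/10) = 4.742, G_3 = 10^(−5.23/10) = 0.2999
Friis cascade:
  F = 2.553 + (1.641 − 1)/0.3917 + (4.742 − 1)/42.95 = 4.275
NF = 10 log₁₀(4.275) = 6.31 dB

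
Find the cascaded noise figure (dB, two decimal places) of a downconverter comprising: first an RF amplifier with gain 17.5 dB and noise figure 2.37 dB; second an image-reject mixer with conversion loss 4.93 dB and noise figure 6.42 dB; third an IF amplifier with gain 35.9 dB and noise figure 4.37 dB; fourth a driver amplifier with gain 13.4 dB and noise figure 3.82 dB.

Convert to linear (a loss of L dB is a gain of −L dB): F_i = 10^(NF_i/10), G_i = 10^(G_i,dB/10)
  Stage 1: F_1 = 10^(2.37/10) = 1.726, G_1 = 10^(17.5/10) = 56.23
  Stage 2: F_2 = 10^(6.42/10) = 4.385, G_2 = 10^(−4.93/10) = 0.3214
  Stage 3: F_3 = 10^(4.37/10) = 2.735, G_3 = 10^(35.9/10) = 3890
  Stage 4: F_4 = 10^(3.82/10) = 2.410, G_4 = 10^(13.4/10) = 21.88
Friis cascade:
  F = 1.726 + (4.385 − 1)/56.23 + (2.735 − 1)/18.07 + (2.410 − 1)/7.031×10⁴ = 1.882
NF = 10 log₁₀(1.882) = 2.75 dB

2.75 dB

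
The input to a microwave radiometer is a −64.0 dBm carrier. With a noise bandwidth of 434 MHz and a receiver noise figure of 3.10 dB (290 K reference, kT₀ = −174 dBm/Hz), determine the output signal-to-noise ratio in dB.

Noise floor: N = −174 + 10 log₁₀(B) + NF
10 log₁₀(4.34×10⁸) = 86.37 dB
N = −174 + 86.37 + 3.10 = −84.53 dBm
SNR = P_sig − N = −64.0 − (−84.53) = 20.53 dB → 20.5 dB

20.5 dB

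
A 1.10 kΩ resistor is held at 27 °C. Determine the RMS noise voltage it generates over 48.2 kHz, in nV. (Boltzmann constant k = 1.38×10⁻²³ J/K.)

T = 27 °C + 273.15 = 300.15 K
V_n = √(4kTRB)
4kTRB = 4 × 1.38×10⁻²³ × 300.15 × 1.10×10³ × 4.82×10⁴ = 8.78×10⁻¹³ V²
V_n = √(8.78×10⁻¹³) = 9.37×10⁻⁷ V = 937 nV

937 nV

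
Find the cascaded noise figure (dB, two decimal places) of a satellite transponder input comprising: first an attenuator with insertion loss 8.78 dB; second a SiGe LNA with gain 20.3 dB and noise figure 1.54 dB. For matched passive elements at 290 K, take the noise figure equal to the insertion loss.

Convert to linear (a loss of L dB is a gain of −L dB): F_i = 10^(NF_i/10), G_i = 10^(G_i,dB/10)
  Stage 1: F_1 = 10^(8.78/10) = 7.551, G_1 = 10^(−8.78/10) = 0.1324
  Stage 2: F_2 = 10^(1.54/10) = 1.426, G_2 = 10^(20.3/10) = 107.2
Friis cascade:
  F = 7.551 + (1.426 − 1)/0.1324 = 10.76
NF = 10 log₁₀(10.76) = 10.32 dB

10.32 dB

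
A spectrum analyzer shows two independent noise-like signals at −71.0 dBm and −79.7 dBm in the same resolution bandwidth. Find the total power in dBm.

Convert to linear, add, convert back:
P₁ = 7.94×10⁻¹¹ W, P₂ = 1.07×10⁻¹¹ W
P_tot = 9.01×10⁻¹¹ W → 10 log₁₀(P_tot / 10⁻³) = −70.5 dBm

−70.5 dBm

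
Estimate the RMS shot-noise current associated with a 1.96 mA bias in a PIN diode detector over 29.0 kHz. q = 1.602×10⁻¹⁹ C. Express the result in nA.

4.27 nA

I_n = √(2qI·B)
2qI·B = 2 × 1.602×10⁻¹⁹ × 1.96×10⁻³ × 2.90×10⁴ = 1.82×10⁻¹⁷ A²
I_n = √(1.82×10⁻¹⁷) = 4.27×10⁻⁹ A = 4.27 nA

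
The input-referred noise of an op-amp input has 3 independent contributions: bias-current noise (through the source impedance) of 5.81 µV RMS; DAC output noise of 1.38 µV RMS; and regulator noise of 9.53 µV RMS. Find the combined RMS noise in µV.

Uncorrelated sources add in power (mean-square): V_tot = √(ΣV_i²)
V_tot = √[(5.81×10⁻⁶)² + (1.38×10⁻⁶)² + (9.53×10⁻⁶)²] = 1.12×10⁻⁵ V = 11.2 µV

11.2 µV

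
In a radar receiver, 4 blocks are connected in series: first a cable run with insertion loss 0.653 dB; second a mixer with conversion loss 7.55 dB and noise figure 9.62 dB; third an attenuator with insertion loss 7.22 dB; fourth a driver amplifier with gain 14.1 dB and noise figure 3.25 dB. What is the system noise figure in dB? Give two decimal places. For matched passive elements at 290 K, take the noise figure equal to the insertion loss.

18.90 dB

Convert to linear (a loss of L dB is a gain of −L dB): F_i = 10^(NF_i/10), G_i = 10^(G_i,dB/10)
  Stage 1: F_1 = 10^(0.653/10) = 1.162, G_1 = 10^(−0.653/10) = 0.8604
  Stage 2: F_2 = 10^(9.62/10) = 9.162, G_2 = 10^(−7.55/10) = 0.1758
  Stage 3: F_3 = 10^(7.22/10) = 5.272, G_3 = 10^(−7.22/10) = 0.1897
  Stage 4: F_4 = 10^(3.25/10) = 2.113, G_4 = 10^(14.1/10) = 25.70
Friis cascade:
  F = 1.162 + (9.162 − 1)/0.8604 + (5.272 − 1)/0.1513 + (2.113 − 1)/0.02869 = 77.71
NF = 10 log₁₀(77.71) = 18.90 dB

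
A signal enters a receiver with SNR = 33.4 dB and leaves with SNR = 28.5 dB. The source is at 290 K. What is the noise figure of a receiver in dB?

4.9 dB

NF (dB) = SNR_in(dB) − SNR_out(dB) when the source is at T₀
NF = 33.4 − 28.5 = 4.9 dB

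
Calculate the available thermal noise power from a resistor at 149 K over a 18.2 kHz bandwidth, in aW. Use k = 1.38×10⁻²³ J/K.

P_n = kTB = 1.38×10⁻²³ × 149 × 1.82×10⁴ = 3.74×10⁻¹⁷ W = 37.4 aW

37.4 aW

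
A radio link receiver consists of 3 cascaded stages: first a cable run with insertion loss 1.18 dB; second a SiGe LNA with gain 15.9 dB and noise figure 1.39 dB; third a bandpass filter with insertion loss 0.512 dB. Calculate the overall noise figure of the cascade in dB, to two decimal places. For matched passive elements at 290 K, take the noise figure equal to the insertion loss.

2.58 dB

Convert to linear (a loss of L dB is a gain of −L dB): F_i = 10^(NF_i/10), G_i = 10^(G_i,dB/10)
  Stage 1: F_1 = 10^(1.18/10) = 1.312, G_1 = 10^(−1.18/10) = 0.7621
  Stage 2: F_2 = 10^(1.39/10) = 1.377, G_2 = 10^(15.9/10) = 38.90
  Stage 3: F_3 = 10^(0.512/10) = 1.125, G_3 = 10^(−0.512/10) = 0.8888
Friis cascade:
  F = 1.312 + (1.377 − 1)/0.7621 + (1.125 − 1)/29.65 = 1.811
NF = 10 log₁₀(1.811) = 2.58 dB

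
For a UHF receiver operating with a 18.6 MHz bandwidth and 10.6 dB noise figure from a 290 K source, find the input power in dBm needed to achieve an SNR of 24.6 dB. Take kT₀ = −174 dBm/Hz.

−66.1 dBm

Sensitivity = −174 + 10 log₁₀(B) + NF + SNR_min
= −174 + 72.7 + 10.6 + 24.6
= −66.1 dBm → −66.1 dBm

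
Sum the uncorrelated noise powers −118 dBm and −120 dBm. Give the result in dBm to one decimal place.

−115.9 dBm

Convert to linear, add, convert back:
P₁ = 1.58×10⁻¹⁵ W, P₂ = 1.00×10⁻¹⁵ W
P_tot = 2.58×10⁻¹⁵ W → 10 log₁₀(P_tot / 10⁻³) = −115.9 dBm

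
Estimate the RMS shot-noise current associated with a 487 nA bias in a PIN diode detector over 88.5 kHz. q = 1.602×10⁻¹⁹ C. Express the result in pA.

118 pA

I_n = √(2qI·B)
2qI·B = 2 × 1.602×10⁻¹⁹ × 4.87×10⁻⁷ × 8.85×10⁴ = 1.38×10⁻²⁰ A²
I_n = √(1.38×10⁻²⁰) = 1.18×10⁻¹⁰ A = 118 pA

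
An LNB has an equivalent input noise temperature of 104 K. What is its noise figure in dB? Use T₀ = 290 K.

1.33 dB

F = 1 + T_e/T₀ = 1 + 104/290 = 1.35862
NF = 10 log₁₀(1.35862) = 1.33 dB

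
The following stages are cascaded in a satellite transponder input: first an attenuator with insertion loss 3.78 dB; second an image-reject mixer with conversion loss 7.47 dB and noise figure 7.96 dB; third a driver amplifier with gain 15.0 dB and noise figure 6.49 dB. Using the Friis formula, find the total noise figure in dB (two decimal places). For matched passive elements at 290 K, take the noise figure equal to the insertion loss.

17.85 dB

Convert to linear (a loss of L dB is a gain of −L dB): F_i = 10^(NF_i/10), G_i = 10^(G_i,dB/10)
  Stage 1: F_1 = 10^(3.78/10) = 2.388, G_1 = 10^(−3.78/10) = 0.4188
  Stage 2: F_2 = 10^(7.96/10) = 6.252, G_2 = 10^(−7.47/10) = 0.1791
  Stage 3: F_3 = 10^(6.49/10) = 4.457, G_3 = 10^(15.0/10) = 31.62
Friis cascade:
  F = 2.388 + (6.252 − 1)/0.4188 + (4.457 − 1)/0.07499 = 61.02
NF = 10 log₁₀(61.02) = 17.85 dB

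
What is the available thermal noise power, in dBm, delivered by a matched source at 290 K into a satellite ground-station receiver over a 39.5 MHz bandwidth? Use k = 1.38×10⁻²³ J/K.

−98.0 dBm

P_n = kTB = 1.38×10⁻²³ × 290 × 3.95×10⁷ = 1.58×10⁻¹³ W
In dBm: 10 log₁₀(1.58×10⁻¹³ / 10⁻³) = −98.0 dBm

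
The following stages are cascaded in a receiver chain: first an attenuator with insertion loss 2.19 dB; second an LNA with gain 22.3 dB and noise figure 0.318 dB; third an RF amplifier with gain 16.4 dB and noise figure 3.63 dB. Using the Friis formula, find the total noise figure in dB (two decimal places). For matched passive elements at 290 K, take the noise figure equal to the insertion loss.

Convert to linear (a loss of L dB is a gain of −L dB): F_i = 10^(NF_i/10), G_i = 10^(G_i,dB/10)
  Stage 1: F_1 = 10^(2.19/10) = 1.656, G_1 = 10^(−2.19/10) = 0.6039
  Stage 2: F_2 = 10^(0.318/10) = 1.076, G_2 = 10^(22.3/10) = 169.8
  Stage 3: F_3 = 10^(3.63/10) = 2.307, G_3 = 10^(16.4/10) = 43.65
Friis cascade:
  F = 1.656 + (1.076 − 1)/0.6039 + (2.307 − 1)/102.6 = 1.794
NF = 10 log₁₀(1.794) = 2.54 dB

2.54 dB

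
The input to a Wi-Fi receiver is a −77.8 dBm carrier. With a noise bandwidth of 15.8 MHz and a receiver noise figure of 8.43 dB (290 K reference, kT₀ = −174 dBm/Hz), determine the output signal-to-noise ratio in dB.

15.8 dB

Noise floor: N = −174 + 10 log₁₀(B) + NF
10 log₁₀(1.58×10⁷) = 71.99 dB
N = −174 + 71.99 + 8.43 = −93.58 dBm
SNR = P_sig − N = −77.8 − (−93.58) = 15.78 dB → 15.8 dB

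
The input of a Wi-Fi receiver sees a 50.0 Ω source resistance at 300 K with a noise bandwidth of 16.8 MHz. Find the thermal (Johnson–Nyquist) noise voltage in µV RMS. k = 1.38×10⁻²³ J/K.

V_n = √(4kTRB)
4kTRB = 4 × 1.38×10⁻²³ × 300 × 5.00×10¹ × 1.68×10⁷ = 1.39×10⁻¹¹ V²
V_n = √(1.39×10⁻¹¹) = 3.73×10⁻⁶ V = 3.73 µV

3.73 µV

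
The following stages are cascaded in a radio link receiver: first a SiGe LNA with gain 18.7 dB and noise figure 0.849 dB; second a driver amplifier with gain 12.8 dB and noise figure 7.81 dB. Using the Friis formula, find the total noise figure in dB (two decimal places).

Convert to linear (a loss of L dB is a gain of −L dB): F_i = 10^(NF_i/10), G_i = 10^(G_i,dB/10)
  Stage 1: F_1 = 10^(0.849/10) = 1.216, G_1 = 10^(18.7/10) = 74.13
  Stage 2: F_2 = 10^(7.81/10) = 6.039, G_2 = 10^(12.8/10) = 19.05
Friis cascade:
  F = 1.216 + (6.039 − 1)/74.13 = 1.284
NF = 10 log₁₀(1.284) = 1.09 dB

1.09 dB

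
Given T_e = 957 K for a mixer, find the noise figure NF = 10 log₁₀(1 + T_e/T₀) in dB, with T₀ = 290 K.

6.33 dB

F = 1 + T_e/T₀ = 1 + 957/290 = 4.3
NF = 10 log₁₀(4.3) = 6.33 dB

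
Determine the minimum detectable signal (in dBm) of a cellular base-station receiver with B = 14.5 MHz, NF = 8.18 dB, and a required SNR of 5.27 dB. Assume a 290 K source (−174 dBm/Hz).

Sensitivity = −174 + 10 log₁₀(B) + NF + SNR_min
= −174 + 71.61 + 8.18 + 5.27
= −88.94 dBm → −88.9 dBm

−88.9 dBm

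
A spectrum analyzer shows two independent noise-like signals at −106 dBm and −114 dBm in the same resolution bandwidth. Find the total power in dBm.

−105.4 dBm

Convert to linear, add, convert back:
P₁ = 2.51×10⁻¹⁴ W, P₂ = 3.98×10⁻¹⁵ W
P_tot = 2.91×10⁻¹⁴ W → 10 log₁₀(P_tot / 10⁻³) = −105.4 dBm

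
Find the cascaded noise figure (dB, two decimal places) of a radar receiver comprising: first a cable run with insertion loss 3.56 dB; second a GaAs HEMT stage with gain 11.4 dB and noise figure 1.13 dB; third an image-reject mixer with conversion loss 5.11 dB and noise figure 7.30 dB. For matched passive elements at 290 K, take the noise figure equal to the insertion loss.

5.64 dB

Convert to linear (a loss of L dB is a gain of −L dB): F_i = 10^(NF_i/10), G_i = 10^(G_i,dB/10)
  Stage 1: F_1 = 10^(3.56/10) = 2.270, G_1 = 10^(−3.56/10) = 0.4406
  Stage 2: F_2 = 10^(1.13/10) = 1.297, G_2 = 10^(11.4/10) = 13.80
  Stage 3: F_3 = 10^(7.30/10) = 5.370, G_3 = 10^(−5.11/10) = 0.3083
Friis cascade:
  F = 2.270 + (1.297 − 1)/0.4406 + (5.370 − 1)/6.081 = 3.663
NF = 10 log₁₀(3.663) = 5.64 dB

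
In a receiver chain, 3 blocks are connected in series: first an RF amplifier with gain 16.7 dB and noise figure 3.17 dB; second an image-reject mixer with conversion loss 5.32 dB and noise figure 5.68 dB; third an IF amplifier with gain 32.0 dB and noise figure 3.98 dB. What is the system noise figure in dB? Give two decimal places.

3.51 dB

Convert to linear (a loss of L dB is a gain of −L dB): F_i = 10^(NF_i/10), G_i = 10^(G_i,dB/10)
  Stage 1: F_1 = 10^(3.17/10) = 2.075, G_1 = 10^(16.7/10) = 46.77
  Stage 2: F_2 = 10^(5.68/10) = 3.698, G_2 = 10^(−5.32/10) = 0.2938
  Stage 3: F_3 = 10^(3.98/10) = 2.500, G_3 = 10^(32.0/10) = 1585
Friis cascade:
  F = 2.075 + (3.698 − 1)/46.77 + (2.500 − 1)/13.74 = 2.242
NF = 10 log₁₀(2.242) = 3.51 dB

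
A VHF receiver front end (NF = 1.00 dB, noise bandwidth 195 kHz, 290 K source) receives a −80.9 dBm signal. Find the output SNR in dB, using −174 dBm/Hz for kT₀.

Noise floor: N = −174 + 10 log₁₀(B) + NF
10 log₁₀(1.95×10⁵) = 52.9 dB
N = −174 + 52.9 + 1.00 = −120.10 dBm
SNR = P_sig − N = −80.9 − (−120.10) = 39.20 dB → 39.2 dB

39.2 dB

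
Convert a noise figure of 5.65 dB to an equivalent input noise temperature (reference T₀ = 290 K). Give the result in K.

F = 10^(5.65/10) = 3.67282
T_e = (F − 1)·T₀ = (3.67282 − 1) × 290 = 775 K

775 K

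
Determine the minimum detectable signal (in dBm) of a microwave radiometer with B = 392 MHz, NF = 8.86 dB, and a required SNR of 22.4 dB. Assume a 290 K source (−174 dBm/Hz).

Sensitivity = −174 + 10 log₁₀(B) + NF + SNR_min
= −174 + 85.93 + 8.86 + 22.4
= −56.81 dBm → −56.8 dBm

−56.8 dBm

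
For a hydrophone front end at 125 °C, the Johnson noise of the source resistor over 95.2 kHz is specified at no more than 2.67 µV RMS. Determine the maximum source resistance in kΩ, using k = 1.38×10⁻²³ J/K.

T = 125 °C + 273.15 = 398.15 K
Johnson–Nyquist: V_n = √(4kTRB) ⇒ R = V_n² / (4kTB)
4kTB = 4 × 1.38×10⁻²³ × 398.15 × 9.52×10⁴ = 2.09×10⁻¹⁵
R = (2.67×10⁻⁶)² / 2.09×10⁻¹⁵ = 3.41×10³ Ω = 3.41 kΩ

3.41 kΩ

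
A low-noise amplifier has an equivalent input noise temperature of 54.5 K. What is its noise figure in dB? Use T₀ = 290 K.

0.748 dB

F = 1 + T_e/T₀ = 1 + 54.5/290 = 1.18793
NF = 10 log₁₀(1.18793) = 0.748 dB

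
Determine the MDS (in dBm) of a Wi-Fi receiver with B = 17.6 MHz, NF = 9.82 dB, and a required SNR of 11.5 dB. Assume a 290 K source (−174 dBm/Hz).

Sensitivity = −174 + 10 log₁₀(B) + NF + SNR_min
= −174 + 72.46 + 9.82 + 11.5
= −80.22 dBm → −80.2 dBm

−80.2 dBm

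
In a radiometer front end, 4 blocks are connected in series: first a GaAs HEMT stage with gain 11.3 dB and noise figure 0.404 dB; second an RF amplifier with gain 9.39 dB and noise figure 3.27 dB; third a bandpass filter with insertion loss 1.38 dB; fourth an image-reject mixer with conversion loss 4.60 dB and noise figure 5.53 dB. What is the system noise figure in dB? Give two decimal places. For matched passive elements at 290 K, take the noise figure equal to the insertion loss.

0.84 dB

Convert to linear (a loss of L dB is a gain of −L dB): F_i = 10^(NF_i/10), G_i = 10^(G_i,dB/10)
  Stage 1: F_1 = 10^(0.404/10) = 1.097, G_1 = 10^(11.3/10) = 13.49
  Stage 2: F_2 = 10^(3.27/10) = 2.123, G_2 = 10^(9.39/10) = 8.690
  Stage 3: F_3 = 10^(1.38/10) = 1.374, G_3 = 10^(−1.38/10) = 0.7278
  Stage 4: F_4 = 10^(5.53/10) = 3.573, G_4 = 10^(−4.60/10) = 0.3467
Friis cascade:
  F = 1.097 + (2.123 − 1)/13.49 + (1.374 − 1)/117.2 + (3.573 − 1)/85.31 = 1.214
NF = 10 log₁₀(1.214) = 0.84 dB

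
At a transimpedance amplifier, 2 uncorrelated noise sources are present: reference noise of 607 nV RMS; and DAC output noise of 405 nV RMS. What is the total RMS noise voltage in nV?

730 nV

Uncorrelated sources add in power (mean-square): V_tot = √(ΣV_i²)
V_tot = √[(6.07×10⁻⁷)² + (4.05×10⁻⁷)²] = 7.30×10⁻⁷ V = 730 nV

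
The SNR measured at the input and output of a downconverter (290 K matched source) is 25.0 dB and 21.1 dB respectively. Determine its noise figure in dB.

NF (dB) = SNR_in(dB) − SNR_out(dB) when the source is at T₀
NF = 25.0 − 21.1 = 3.9 dB

3.9 dB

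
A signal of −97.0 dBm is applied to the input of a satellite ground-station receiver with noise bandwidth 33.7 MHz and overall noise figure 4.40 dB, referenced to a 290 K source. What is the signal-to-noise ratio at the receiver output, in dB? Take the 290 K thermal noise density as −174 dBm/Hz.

−2.7 dB

Noise floor: N = −174 + 10 log₁₀(B) + NF
10 log₁₀(3.37×10⁷) = 75.28 dB
N = −174 + 75.28 + 4.40 = −94.32 dBm
SNR = P_sig − N = −97.0 − (−94.32) = −2.68 dB → −2.7 dB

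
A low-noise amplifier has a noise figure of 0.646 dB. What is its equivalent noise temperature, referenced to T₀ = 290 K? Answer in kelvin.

46.5 K

F = 10^(0.646/10) = 1.16038
T_e = (F − 1)·T₀ = (1.16038 − 1) × 290 = 46.5 K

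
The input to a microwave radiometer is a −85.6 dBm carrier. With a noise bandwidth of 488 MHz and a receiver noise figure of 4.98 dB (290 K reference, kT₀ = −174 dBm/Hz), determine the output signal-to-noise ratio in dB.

−3.5 dB

Noise floor: N = −174 + 10 log₁₀(B) + NF
10 log₁₀(4.88×10⁸) = 86.88 dB
N = −174 + 86.88 + 4.98 = −82.14 dBm
SNR = P_sig − N = −85.6 − (−82.14) = −3.46 dB → −3.5 dB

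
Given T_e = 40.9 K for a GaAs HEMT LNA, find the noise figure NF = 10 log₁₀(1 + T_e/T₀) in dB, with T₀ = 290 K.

0.573 dB

F = 1 + T_e/T₀ = 1 + 40.9/290 = 1.14103
NF = 10 log₁₀(1.14103) = 0.573 dB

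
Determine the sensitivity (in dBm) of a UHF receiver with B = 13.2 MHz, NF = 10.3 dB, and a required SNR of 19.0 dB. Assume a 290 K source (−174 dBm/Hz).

Sensitivity = −174 + 10 log₁₀(B) + NF + SNR_min
= −174 + 71.21 + 10.3 + 19.0
= −73.49 dBm → −73.5 dBm

−73.5 dBm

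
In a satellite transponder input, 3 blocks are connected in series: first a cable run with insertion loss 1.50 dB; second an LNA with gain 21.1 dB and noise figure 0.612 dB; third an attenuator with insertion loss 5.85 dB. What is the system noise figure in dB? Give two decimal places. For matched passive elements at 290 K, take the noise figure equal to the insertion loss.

Convert to linear (a loss of L dB is a gain of −L dB): F_i = 10^(NF_i/10), G_i = 10^(G_i,dB/10)
  Stage 1: F_1 = 10^(1.50/10) = 1.413, G_1 = 10^(−1.50/10) = 0.7079
  Stage 2: F_2 = 10^(0.612/10) = 1.151, G_2 = 10^(21.1/10) = 128.8
  Stage 3: F_3 = 10^(5.85/10) = 3.846, G_3 = 10^(−5.85/10) = 0.2600
Friis cascade:
  F = 1.413 + (1.151 − 1)/0.7079 + (3.846 − 1)/91.20 = 1.658
NF = 10 log₁₀(1.658) = 2.19 dB

2.19 dB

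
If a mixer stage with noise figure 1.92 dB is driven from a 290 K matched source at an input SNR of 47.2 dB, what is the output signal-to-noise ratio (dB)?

45.28 dB

By definition F = SNR_in/SNR_out, so in dB: SNR_out = SNR_in − NF
SNR_out = 47.2 − 1.92 = 45.28 dB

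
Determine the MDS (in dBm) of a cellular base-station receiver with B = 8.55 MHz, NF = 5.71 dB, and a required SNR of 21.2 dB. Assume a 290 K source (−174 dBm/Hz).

Sensitivity = −174 + 10 log₁₀(B) + NF + SNR_min
= −174 + 69.32 + 5.71 + 21.2
= −77.77 dBm → −77.8 dBm

−77.8 dBm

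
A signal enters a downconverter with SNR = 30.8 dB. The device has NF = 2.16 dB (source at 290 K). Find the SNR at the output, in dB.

By definition F = SNR_in/SNR_out, so in dB: SNR_out = SNR_in − NF
SNR_out = 30.8 − 2.16 = 28.64 dB

28.64 dB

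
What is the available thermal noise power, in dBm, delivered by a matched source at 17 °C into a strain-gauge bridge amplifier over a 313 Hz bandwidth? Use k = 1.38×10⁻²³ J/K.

T = 17 °C + 273.15 = 290.15 K
P_n = kTB = 1.38×10⁻²³ × 290.15 × 3.13×10² = 1.25×10⁻¹⁸ W
In dBm: 10 log₁₀(1.25×10⁻¹⁸ / 10⁻³) = −149.0 dBm

−149.0 dBm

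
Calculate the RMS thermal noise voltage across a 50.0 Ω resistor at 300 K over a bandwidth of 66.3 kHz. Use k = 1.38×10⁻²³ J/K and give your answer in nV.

234 nV

V_n = √(4kTRB)
4kTRB = 4 × 1.38×10⁻²³ × 300 × 5.00×10¹ × 6.63×10⁴ = 5.49×10⁻¹⁴ V²
V_n = √(5.49×10⁻¹⁴) = 2.34×10⁻⁷ V = 234 nV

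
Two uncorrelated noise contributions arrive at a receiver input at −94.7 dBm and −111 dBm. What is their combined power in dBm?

−94.6 dBm

Convert to linear, add, convert back:
P₁ = 3.39×10⁻¹³ W, P₂ = 7.94×10⁻¹⁵ W
P_tot = 3.47×10⁻¹³ W → 10 log₁₀(P_tot / 10⁻³) = −94.6 dBm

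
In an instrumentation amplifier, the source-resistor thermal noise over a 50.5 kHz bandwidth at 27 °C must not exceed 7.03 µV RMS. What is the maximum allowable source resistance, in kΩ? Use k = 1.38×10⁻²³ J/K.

T = 27 °C + 273.15 = 300.15 K
Johnson–Nyquist: V_n = √(4kTRB) ⇒ R = V_n² / (4kTB)
4kTB = 4 × 1.38×10⁻²³ × 300.15 × 5.05×10⁴ = 8.37×10⁻¹⁶
R = (7.03×10⁻⁶)² / 8.37×10⁻¹⁶ = 5.91×10⁴ Ω = 59.1 kΩ

59.1 kΩ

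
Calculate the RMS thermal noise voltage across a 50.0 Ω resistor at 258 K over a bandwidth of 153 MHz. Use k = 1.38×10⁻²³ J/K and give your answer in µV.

10.4 µV

V_n = √(4kTRB)
4kTRB = 4 × 1.38×10⁻²³ × 258 × 5.00×10¹ × 1.53×10⁸ = 1.09×10⁻¹⁰ V²
V_n = √(1.09×10⁻¹⁰) = 1.04×10⁻⁵ V = 10.4 µV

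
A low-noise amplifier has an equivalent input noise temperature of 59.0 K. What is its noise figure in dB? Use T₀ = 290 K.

0.804 dB

F = 1 + T_e/T₀ = 1 + 59.0/290 = 1.20345
NF = 10 log₁₀(1.20345) = 0.804 dB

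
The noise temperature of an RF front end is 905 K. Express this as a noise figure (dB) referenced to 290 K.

F = 1 + T_e/T₀ = 1 + 905/290 = 4.12069
NF = 10 log₁₀(4.12069) = 6.15 dB

6.15 dB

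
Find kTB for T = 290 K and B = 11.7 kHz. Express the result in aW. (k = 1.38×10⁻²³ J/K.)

46.8 aW

P_n = kTB = 1.38×10⁻²³ × 290 × 1.17×10⁴ = 4.68×10⁻¹⁷ W = 46.8 aW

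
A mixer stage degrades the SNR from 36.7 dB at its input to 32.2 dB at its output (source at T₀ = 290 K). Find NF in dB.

4.5 dB

NF (dB) = SNR_in(dB) − SNR_out(dB) when the source is at T₀
NF = 36.7 − 32.2 = 4.5 dB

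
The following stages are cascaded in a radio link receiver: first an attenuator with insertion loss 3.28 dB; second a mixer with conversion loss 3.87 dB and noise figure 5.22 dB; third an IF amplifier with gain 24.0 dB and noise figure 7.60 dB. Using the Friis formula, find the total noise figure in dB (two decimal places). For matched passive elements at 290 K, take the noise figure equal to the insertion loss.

Convert to linear (a loss of L dB is a gain of −L dB): F_i = 10^(NF_i/10), G_i = 10^(G_i,dB/10)
  Stage 1: F_1 = 10^(3.28/10) = 2.128, G_1 = 10^(−3.28/10) = 0.4699
  Stage 2: F_2 = 10^(5.22/10) = 3.327, G_2 = 10^(−3.87/10) = 0.4102
  Stage 3: F_3 = 10^(7.60/10) = 5.754, G_3 = 10^(24.0/10) = 251.2
Friis cascade:
  F = 2.128 + (3.327 − 1)/0.4699 + (5.754 − 1)/0.1928 = 31.75
NF = 10 log₁₀(31.75) = 15.02 dB

15.02 dB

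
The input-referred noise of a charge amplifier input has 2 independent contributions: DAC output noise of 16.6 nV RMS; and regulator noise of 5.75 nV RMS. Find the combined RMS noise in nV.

Uncorrelated sources add in power (mean-square): V_tot = √(ΣV_i²)
V_tot = √[(1.66×10⁻⁸)² + (5.75×10⁻⁹)²] = 1.76×10⁻⁸ V = 17.6 nV

17.6 nV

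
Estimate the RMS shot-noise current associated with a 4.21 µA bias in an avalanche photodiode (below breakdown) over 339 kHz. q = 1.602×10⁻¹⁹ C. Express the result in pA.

I_n = √(2qI·B)
2qI·B = 2 × 1.602×10⁻¹⁹ × 4.21×10⁻⁶ × 3.39×10⁵ = 4.57×10⁻¹⁹ A²
I_n = √(4.57×10⁻¹⁹) = 6.76×10⁻¹⁰ A = 676 pA

676 pA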